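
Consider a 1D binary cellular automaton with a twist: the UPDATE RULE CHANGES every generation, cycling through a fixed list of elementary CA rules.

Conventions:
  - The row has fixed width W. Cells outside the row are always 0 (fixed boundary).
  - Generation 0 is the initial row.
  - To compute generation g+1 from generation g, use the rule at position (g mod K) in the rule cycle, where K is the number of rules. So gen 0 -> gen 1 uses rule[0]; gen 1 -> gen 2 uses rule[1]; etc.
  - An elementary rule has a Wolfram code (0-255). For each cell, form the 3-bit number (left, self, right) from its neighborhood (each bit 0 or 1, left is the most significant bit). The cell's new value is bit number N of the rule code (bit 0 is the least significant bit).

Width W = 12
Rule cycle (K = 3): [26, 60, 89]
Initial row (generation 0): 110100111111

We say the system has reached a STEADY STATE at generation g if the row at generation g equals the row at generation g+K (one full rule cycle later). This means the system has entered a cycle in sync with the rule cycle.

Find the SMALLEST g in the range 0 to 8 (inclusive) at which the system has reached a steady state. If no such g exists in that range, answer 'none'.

Gen 0: 110100111111
Gen 1 (rule 26): 100011100000
Gen 2 (rule 60): 110010010000
Gen 3 (rule 89): 111001001111
Gen 4 (rule 26): 100110111000
Gen 5 (rule 60): 110101100100
Gen 6 (rule 89): 110001110011
Gen 7 (rule 26): 101011001110
Gen 8 (rule 60): 111110101001
Gen 9 (rule 89): 100010000100
Gen 10 (rule 26): 010101001010
Gen 11 (rule 60): 011111101111

Answer: none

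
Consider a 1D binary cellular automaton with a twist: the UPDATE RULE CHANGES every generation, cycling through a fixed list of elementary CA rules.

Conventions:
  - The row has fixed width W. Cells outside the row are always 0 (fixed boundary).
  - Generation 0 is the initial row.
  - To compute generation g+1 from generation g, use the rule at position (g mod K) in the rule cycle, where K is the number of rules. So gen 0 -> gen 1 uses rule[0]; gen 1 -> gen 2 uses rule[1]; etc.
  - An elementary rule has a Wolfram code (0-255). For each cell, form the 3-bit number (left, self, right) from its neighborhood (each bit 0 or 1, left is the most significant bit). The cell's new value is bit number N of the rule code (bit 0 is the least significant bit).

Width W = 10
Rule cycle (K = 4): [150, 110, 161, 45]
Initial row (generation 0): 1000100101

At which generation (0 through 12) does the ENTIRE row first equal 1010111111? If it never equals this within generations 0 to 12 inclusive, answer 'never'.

Gen 0: 1000100101
Gen 1 (rule 150): 1101111101
Gen 2 (rule 110): 1111000111
Gen 3 (rule 161): 0110010010
Gen 4 (rule 45): 0100010010
Gen 5 (rule 150): 1110111111
Gen 6 (rule 110): 1011100001
Gen 7 (rule 161): 0101001100
Gen 8 (rule 45): 0111001001
Gen 9 (rule 150): 1010111111
Gen 10 (rule 110): 1111100001
Gen 11 (rule 161): 0111001100
Gen 12 (rule 45): 0100001001

Answer: 9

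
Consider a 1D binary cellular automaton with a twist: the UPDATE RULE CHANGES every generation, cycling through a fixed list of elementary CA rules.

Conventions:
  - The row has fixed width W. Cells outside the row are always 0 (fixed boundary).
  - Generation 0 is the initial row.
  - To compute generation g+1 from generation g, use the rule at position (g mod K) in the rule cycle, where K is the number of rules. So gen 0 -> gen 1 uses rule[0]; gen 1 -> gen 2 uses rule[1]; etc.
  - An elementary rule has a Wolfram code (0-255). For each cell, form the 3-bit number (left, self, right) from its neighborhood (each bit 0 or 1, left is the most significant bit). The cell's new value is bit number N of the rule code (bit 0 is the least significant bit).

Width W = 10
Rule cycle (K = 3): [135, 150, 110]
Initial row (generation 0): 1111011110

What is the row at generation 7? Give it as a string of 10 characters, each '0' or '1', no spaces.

Gen 0: 1111011110
Gen 1 (rule 135): 0110001100
Gen 2 (rule 150): 1001010010
Gen 3 (rule 110): 1011110110
Gen 4 (rule 135): 1001100000
Gen 5 (rule 150): 1110010000
Gen 6 (rule 110): 1010110000
Gen 7 (rule 135): 1010000111

Answer: 1010000111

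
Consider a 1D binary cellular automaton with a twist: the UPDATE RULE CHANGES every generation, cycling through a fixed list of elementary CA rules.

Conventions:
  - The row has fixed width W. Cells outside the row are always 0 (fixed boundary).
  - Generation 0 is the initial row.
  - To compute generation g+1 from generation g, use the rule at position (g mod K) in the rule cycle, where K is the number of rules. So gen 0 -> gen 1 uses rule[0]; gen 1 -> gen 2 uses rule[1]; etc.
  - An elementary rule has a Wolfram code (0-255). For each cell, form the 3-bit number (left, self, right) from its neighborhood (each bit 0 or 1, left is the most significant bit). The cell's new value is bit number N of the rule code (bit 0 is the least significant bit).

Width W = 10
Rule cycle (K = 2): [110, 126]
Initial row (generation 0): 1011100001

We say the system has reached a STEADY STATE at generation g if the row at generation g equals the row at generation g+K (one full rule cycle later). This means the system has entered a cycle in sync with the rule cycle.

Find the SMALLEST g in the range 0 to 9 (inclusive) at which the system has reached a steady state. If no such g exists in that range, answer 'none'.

Gen 0: 1011100001
Gen 1 (rule 110): 1110100011
Gen 2 (rule 126): 1011110111
Gen 3 (rule 110): 1110011101
Gen 4 (rule 126): 1011110111
Gen 5 (rule 110): 1110011101
Gen 6 (rule 126): 1011110111
Gen 7 (rule 110): 1110011101
Gen 8 (rule 126): 1011110111
Gen 9 (rule 110): 1110011101
Gen 10 (rule 126): 1011110111
Gen 11 (rule 110): 1110011101

Answer: 2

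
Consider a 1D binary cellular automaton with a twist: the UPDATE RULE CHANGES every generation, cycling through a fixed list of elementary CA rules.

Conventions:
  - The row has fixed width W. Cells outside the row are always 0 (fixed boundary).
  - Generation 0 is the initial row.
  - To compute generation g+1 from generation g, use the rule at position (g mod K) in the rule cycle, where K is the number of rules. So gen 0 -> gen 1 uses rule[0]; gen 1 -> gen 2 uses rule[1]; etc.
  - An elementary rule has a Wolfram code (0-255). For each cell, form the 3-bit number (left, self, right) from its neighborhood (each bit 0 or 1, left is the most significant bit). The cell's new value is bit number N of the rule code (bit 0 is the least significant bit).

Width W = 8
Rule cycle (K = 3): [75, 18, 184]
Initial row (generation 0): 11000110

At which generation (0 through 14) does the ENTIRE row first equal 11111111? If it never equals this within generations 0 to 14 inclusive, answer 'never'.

Gen 0: 11000110
Gen 1 (rule 75): 11011110
Gen 2 (rule 18): 00000001
Gen 3 (rule 184): 00000000
Gen 4 (rule 75): 11111111
Gen 5 (rule 18): 00000000
Gen 6 (rule 184): 00000000
Gen 7 (rule 75): 11111111
Gen 8 (rule 18): 00000000
Gen 9 (rule 184): 00000000
Gen 10 (rule 75): 11111111
Gen 11 (rule 18): 00000000
Gen 12 (rule 184): 00000000
Gen 13 (rule 75): 11111111
Gen 14 (rule 18): 00000000

Answer: 4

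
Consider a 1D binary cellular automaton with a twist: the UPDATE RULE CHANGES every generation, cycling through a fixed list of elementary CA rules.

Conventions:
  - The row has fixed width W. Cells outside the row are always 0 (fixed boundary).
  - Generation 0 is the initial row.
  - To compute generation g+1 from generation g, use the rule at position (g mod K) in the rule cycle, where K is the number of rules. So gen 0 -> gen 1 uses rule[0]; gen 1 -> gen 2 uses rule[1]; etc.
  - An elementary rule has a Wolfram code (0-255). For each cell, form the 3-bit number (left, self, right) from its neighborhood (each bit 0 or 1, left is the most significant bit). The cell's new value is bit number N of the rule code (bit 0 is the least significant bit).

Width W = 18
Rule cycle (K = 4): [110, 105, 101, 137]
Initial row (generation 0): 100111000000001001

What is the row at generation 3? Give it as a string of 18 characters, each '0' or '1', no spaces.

Answer: 000010000001100001

Derivation:
Gen 0: 100111000000001001
Gen 1 (rule 110): 101101000000011011
Gen 2 (rule 105): 011110011111011111
Gen 3 (rule 101): 000010000001100001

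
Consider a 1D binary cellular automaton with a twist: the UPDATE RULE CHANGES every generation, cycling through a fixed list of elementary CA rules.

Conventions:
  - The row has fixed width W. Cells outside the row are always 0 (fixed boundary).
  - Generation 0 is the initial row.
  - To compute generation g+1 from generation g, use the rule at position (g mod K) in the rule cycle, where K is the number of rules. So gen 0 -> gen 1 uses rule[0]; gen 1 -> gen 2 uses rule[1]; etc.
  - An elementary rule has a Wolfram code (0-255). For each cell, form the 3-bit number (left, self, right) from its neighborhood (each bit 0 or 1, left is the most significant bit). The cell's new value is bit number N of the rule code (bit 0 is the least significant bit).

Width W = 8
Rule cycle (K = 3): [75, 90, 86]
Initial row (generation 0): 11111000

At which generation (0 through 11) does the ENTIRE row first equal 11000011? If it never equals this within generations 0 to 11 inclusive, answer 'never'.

Answer: never

Derivation:
Gen 0: 11111000
Gen 1 (rule 75): 10001011
Gen 2 (rule 90): 01010011
Gen 3 (rule 86): 11011101
Gen 4 (rule 75): 11010100
Gen 5 (rule 90): 11000010
Gen 6 (rule 86): 01100111
Gen 7 (rule 75): 11101101
Gen 8 (rule 90): 10101100
Gen 9 (rule 86): 10100110
Gen 10 (rule 75): 00001110
Gen 11 (rule 90): 00011011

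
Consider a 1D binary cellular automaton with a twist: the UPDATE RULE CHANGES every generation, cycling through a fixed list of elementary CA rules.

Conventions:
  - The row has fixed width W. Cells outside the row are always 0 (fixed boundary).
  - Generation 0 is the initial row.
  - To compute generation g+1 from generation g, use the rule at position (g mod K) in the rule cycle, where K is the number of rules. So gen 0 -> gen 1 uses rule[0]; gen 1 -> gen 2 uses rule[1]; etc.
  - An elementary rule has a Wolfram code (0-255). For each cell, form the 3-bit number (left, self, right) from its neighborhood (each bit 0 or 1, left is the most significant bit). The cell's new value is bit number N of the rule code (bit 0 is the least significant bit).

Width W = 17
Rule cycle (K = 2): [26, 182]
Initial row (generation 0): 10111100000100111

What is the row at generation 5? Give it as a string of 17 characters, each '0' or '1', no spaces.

Gen 0: 10111100000100111
Gen 1 (rule 26): 00100010001011100
Gen 2 (rule 182): 01110111011101010
Gen 3 (rule 26): 11000100010000001
Gen 4 (rule 182): 00101110111000011
Gen 5 (rule 26): 01001000100100110

Answer: 01001000100100110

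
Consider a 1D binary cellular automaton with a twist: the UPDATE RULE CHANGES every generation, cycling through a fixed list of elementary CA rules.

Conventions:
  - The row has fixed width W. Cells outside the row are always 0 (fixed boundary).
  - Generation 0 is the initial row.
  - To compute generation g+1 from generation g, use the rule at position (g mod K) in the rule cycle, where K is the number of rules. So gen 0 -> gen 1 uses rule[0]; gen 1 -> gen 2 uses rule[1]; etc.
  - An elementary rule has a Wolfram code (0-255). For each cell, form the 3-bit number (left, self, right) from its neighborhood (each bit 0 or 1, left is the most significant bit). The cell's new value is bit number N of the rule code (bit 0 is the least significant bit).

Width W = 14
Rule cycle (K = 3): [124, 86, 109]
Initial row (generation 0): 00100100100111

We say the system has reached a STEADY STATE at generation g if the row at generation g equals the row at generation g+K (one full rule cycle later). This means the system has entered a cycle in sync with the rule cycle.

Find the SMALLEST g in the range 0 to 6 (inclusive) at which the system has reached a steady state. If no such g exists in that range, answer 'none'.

Gen 0: 00100100100111
Gen 1 (rule 124): 00110110110101
Gen 2 (rule 86): 01010010010101
Gen 3 (rule 109): 01110010011111
Gen 4 (rule 124): 01011011010001
Gen 5 (rule 86): 11001001011011
Gen 6 (rule 109): 11001001111111
Gen 7 (rule 124): 11101101000001
Gen 8 (rule 86): 00100101100011
Gen 9 (rule 109): 10100111101011

Answer: none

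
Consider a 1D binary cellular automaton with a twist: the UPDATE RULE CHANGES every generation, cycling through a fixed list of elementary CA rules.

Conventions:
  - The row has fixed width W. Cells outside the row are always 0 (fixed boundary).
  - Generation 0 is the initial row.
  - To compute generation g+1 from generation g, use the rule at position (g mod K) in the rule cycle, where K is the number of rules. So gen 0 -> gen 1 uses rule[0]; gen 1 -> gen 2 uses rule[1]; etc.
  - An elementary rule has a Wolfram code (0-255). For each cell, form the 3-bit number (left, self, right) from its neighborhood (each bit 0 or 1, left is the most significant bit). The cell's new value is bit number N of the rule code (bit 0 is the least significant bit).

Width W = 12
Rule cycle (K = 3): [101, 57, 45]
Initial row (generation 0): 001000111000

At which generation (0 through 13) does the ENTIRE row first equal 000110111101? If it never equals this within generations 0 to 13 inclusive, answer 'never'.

Gen 0: 001000111000
Gen 1 (rule 101): 101010001011
Gen 2 (rule 57): 010101100110
Gen 3 (rule 45): 011111000100
Gen 4 (rule 101): 000001010101
Gen 5 (rule 57): 111100101010
Gen 6 (rule 45): 100000111110
Gen 7 (rule 101): 101110000010
Gen 8 (rule 57): 011001111001
Gen 9 (rule 45): 010001000001
Gen 10 (rule 101): 010101011101
Gen 11 (rule 57): 001010110010
Gen 12 (rule 45): 101111100010
Gen 13 (rule 101): 110000101010

Answer: never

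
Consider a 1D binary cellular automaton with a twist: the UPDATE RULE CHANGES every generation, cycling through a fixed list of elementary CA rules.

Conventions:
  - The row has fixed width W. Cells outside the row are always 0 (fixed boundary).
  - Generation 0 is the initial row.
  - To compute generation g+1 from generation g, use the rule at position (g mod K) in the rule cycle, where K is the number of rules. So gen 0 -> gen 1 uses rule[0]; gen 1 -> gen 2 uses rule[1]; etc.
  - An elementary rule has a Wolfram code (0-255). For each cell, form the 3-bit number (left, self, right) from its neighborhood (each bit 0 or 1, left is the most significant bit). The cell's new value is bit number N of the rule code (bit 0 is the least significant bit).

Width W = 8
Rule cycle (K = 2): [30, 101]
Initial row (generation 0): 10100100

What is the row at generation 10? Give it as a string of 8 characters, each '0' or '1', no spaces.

Answer: 11001001

Derivation:
Gen 0: 10100100
Gen 1 (rule 30): 10111110
Gen 2 (rule 101): 11000010
Gen 3 (rule 30): 10100111
Gen 4 (rule 101): 11100001
Gen 5 (rule 30): 10010011
Gen 6 (rule 101): 10010001
Gen 7 (rule 30): 11111011
Gen 8 (rule 101): 00001101
Gen 9 (rule 30): 00011001
Gen 10 (rule 101): 11001001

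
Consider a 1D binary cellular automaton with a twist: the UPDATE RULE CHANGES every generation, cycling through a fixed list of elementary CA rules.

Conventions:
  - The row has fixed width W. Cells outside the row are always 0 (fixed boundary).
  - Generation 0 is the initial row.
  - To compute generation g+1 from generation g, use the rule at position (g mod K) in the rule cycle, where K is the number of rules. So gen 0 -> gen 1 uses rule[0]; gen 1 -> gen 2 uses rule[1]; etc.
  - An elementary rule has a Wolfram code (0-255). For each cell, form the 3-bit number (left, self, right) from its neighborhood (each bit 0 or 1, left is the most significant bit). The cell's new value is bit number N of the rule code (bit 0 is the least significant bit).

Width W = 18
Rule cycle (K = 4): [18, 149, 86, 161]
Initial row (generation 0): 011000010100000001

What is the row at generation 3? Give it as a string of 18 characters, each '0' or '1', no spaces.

Answer: 010010001000001001

Derivation:
Gen 0: 011000010100000001
Gen 1 (rule 18): 100100100010000010
Gen 2 (rule 149): 110110111011111011
Gen 3 (rule 86): 010010001000001001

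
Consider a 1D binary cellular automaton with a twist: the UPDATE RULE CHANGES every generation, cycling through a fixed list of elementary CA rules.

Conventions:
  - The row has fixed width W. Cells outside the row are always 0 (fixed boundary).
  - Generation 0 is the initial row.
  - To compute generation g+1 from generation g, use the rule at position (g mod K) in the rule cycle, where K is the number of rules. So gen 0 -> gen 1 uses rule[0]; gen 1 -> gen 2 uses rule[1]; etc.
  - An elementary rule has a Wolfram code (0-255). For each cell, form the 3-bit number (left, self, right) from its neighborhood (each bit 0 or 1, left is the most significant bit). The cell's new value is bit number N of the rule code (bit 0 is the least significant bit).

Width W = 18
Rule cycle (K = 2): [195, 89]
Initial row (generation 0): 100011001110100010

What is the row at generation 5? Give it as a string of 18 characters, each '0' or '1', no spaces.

Gen 0: 100011001110100010
Gen 1 (rule 195): 001101010110001100
Gen 2 (rule 89): 101100000111101111
Gen 3 (rule 195): 000101111011100111
Gen 4 (rule 89): 110001001010110101
Gen 5 (rule 195): 010110010000010000

Answer: 010110010000010000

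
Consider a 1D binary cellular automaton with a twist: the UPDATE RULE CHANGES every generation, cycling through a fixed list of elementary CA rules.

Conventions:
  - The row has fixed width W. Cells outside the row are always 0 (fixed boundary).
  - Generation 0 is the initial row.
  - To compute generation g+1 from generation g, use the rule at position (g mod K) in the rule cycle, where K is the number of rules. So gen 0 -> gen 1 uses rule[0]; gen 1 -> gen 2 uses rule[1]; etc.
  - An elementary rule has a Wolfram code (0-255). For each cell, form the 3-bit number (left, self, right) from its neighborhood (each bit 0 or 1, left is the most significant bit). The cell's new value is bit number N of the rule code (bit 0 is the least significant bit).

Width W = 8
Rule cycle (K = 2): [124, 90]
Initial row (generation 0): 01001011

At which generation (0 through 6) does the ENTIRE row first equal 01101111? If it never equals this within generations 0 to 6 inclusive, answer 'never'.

Answer: 1

Derivation:
Gen 0: 01001011
Gen 1 (rule 124): 01101111
Gen 2 (rule 90): 11101001
Gen 3 (rule 124): 10111101
Gen 4 (rule 90): 00100100
Gen 5 (rule 124): 00110110
Gen 6 (rule 90): 01110111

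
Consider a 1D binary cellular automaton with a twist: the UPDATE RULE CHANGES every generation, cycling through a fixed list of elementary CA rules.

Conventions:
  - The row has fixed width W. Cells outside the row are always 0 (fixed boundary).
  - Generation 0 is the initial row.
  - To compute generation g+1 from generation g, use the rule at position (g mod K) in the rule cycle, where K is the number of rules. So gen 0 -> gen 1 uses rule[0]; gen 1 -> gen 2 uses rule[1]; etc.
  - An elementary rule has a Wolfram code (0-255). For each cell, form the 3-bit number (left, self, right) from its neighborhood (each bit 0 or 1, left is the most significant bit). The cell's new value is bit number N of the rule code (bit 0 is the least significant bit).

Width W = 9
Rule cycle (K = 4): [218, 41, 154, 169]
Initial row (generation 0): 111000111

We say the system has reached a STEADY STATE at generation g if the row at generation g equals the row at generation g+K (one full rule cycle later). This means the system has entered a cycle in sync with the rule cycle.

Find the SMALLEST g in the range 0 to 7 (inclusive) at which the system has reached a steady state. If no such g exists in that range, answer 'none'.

Answer: 6

Derivation:
Gen 0: 111000111
Gen 1 (rule 218): 111101111
Gen 2 (rule 41): 100011000
Gen 3 (rule 154): 010110100
Gen 4 (rule 169): 001101001
Gen 5 (rule 218): 011100110
Gen 6 (rule 41): 010000100
Gen 7 (rule 154): 101001010
Gen 8 (rule 169): 010000100
Gen 9 (rule 218): 101001010
Gen 10 (rule 41): 010000100
Gen 11 (rule 154): 101001010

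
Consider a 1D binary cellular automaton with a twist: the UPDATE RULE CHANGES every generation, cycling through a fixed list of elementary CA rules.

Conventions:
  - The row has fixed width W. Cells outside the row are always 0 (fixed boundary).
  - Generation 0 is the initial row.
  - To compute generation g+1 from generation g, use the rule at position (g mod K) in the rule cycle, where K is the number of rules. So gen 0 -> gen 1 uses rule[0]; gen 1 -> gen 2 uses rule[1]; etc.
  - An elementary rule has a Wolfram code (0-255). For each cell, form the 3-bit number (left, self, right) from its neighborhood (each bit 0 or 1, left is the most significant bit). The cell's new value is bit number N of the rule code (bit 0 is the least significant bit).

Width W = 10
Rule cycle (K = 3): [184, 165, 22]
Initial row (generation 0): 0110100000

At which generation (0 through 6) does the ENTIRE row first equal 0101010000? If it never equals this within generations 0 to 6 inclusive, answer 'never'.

Answer: 1

Derivation:
Gen 0: 0110100000
Gen 1 (rule 184): 0101010000
Gen 2 (rule 165): 0111110111
Gen 3 (rule 22): 1000000000
Gen 4 (rule 184): 0100000000
Gen 5 (rule 165): 0101111111
Gen 6 (rule 22): 1100000000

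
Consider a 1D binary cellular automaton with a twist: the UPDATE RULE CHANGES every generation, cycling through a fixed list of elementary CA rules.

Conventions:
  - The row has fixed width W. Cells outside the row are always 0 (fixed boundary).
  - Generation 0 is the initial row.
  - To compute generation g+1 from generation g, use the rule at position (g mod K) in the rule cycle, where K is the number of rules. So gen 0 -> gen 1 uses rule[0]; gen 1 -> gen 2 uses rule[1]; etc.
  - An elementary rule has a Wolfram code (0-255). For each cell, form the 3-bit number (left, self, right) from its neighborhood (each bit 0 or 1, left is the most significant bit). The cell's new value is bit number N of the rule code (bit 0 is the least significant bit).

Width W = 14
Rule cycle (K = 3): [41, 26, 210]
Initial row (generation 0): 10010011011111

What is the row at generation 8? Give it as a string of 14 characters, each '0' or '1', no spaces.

Answer: 10010100011010

Derivation:
Gen 0: 10010011011111
Gen 1 (rule 41): 00000010110000
Gen 2 (rule 26): 00000100101000
Gen 3 (rule 210): 00001011000100
Gen 4 (rule 41): 11100110010001
Gen 5 (rule 26): 10011101101010
Gen 6 (rule 210): 01101100100001
Gen 7 (rule 41): 01011000001100
Gen 8 (rule 26): 10010100011010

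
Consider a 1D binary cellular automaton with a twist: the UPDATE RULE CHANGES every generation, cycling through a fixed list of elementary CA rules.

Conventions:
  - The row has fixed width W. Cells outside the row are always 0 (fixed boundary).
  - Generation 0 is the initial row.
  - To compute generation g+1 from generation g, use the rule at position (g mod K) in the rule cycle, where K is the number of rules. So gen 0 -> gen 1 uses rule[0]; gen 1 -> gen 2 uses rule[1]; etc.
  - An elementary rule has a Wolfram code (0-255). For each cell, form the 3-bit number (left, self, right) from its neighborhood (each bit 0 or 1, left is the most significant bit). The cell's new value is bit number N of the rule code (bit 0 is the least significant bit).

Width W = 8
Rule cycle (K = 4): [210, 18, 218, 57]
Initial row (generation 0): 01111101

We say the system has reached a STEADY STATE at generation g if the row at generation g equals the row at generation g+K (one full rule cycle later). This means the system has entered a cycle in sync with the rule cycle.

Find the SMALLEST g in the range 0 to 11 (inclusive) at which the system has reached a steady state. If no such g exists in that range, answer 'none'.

Answer: 6

Derivation:
Gen 0: 01111101
Gen 1 (rule 210): 10111100
Gen 2 (rule 18): 00000010
Gen 3 (rule 218): 00000101
Gen 4 (rule 57): 11110010
Gen 5 (rule 210): 01111101
Gen 6 (rule 18): 10000000
Gen 7 (rule 218): 01000000
Gen 8 (rule 57): 00111111
Gen 9 (rule 210): 01011111
Gen 10 (rule 18): 10000000
Gen 11 (rule 218): 01000000
Gen 12 (rule 57): 00111111
Gen 13 (rule 210): 01011111
Gen 14 (rule 18): 10000000
Gen 15 (rule 218): 01000000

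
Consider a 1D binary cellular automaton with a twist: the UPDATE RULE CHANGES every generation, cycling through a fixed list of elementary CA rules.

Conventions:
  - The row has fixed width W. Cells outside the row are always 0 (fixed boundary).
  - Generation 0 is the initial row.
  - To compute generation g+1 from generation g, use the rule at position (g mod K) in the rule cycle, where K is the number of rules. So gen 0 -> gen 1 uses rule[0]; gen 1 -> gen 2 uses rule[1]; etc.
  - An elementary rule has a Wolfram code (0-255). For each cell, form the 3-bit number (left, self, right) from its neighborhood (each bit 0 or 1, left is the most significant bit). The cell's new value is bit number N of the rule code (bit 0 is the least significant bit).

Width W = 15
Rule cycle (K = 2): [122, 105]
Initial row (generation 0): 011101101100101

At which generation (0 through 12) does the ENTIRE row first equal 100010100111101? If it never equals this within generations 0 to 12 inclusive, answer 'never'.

Answer: never

Derivation:
Gen 0: 011101101100101
Gen 1 (rule 122): 110111111111010
Gen 2 (rule 105): 111100000001100
Gen 3 (rule 122): 100110000011110
Gen 4 (rule 105): 000110111010010
Gen 5 (rule 122): 001111101101101
Gen 6 (rule 105): 101000111111110
Gen 7 (rule 122): 010101100000011
Gen 8 (rule 105): 001011101111011
Gen 9 (rule 122): 010110111001111
Gen 10 (rule 105): 001111101001001
Gen 11 (rule 122): 011000110110110
Gen 12 (rule 105): 011010111111110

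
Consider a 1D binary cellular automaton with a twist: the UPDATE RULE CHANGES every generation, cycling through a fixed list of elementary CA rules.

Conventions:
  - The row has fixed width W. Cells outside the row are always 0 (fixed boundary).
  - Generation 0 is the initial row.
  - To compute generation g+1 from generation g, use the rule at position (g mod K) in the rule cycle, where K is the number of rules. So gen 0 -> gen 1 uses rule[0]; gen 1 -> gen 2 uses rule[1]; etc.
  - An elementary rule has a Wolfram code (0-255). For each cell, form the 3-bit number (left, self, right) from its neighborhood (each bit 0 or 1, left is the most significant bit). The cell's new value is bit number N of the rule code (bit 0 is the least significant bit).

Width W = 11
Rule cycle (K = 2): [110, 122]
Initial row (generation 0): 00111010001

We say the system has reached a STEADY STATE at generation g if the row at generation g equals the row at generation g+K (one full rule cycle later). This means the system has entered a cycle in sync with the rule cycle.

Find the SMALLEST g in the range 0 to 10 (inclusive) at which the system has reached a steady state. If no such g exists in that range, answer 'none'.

Gen 0: 00111010001
Gen 1 (rule 110): 01101110011
Gen 2 (rule 122): 11111011111
Gen 3 (rule 110): 10001110001
Gen 4 (rule 122): 01011011010
Gen 5 (rule 110): 11111111110
Gen 6 (rule 122): 10000000011
Gen 7 (rule 110): 10000000111
Gen 8 (rule 122): 01000001101
Gen 9 (rule 110): 11000011111
Gen 10 (rule 122): 11100110001
Gen 11 (rule 110): 10101110011
Gen 12 (rule 122): 01011011111

Answer: none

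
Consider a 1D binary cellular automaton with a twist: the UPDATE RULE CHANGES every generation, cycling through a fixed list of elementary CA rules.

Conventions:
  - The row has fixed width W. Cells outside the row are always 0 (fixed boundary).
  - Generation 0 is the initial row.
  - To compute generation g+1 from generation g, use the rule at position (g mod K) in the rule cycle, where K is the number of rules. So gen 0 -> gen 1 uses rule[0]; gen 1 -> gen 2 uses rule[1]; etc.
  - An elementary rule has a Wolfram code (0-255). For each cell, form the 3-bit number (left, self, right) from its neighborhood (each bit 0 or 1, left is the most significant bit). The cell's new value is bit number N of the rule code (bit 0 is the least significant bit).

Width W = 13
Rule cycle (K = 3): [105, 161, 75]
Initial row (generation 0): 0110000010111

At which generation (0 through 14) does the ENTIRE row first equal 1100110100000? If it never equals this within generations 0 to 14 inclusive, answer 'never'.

Answer: never

Derivation:
Gen 0: 0110000010111
Gen 1 (rule 105): 0110111001101
Gen 2 (rule 161): 0001010000010
Gen 3 (rule 75): 1110000111100
Gen 4 (rule 105): 1010110100101
Gen 5 (rule 161): 0101001000010
Gen 6 (rule 75): 1000010011100
Gen 7 (rule 105): 0011000010101
Gen 8 (rule 161): 1000011001010
Gen 9 (rule 75): 0011111010000
Gen 10 (rule 105): 1010001100111
Gen 11 (rule 161): 0100100000010
Gen 12 (rule 75): 1001001111100
Gen 13 (rule 105): 0000001000101
Gen 14 (rule 161): 1111100010010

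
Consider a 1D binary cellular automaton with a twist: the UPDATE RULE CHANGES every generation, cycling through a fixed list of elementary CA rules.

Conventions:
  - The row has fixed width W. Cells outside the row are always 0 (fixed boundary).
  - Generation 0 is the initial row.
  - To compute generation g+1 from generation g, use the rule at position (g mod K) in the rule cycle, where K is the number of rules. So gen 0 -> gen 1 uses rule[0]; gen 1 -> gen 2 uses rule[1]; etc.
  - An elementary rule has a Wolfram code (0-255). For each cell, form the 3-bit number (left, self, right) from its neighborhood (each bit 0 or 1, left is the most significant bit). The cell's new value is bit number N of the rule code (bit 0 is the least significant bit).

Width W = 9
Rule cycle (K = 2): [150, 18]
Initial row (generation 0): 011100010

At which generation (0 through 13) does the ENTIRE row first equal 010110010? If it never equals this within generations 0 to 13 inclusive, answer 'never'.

Gen 0: 011100010
Gen 1 (rule 150): 101010111
Gen 2 (rule 18): 000000000
Gen 3 (rule 150): 000000000
Gen 4 (rule 18): 000000000
Gen 5 (rule 150): 000000000
Gen 6 (rule 18): 000000000
Gen 7 (rule 150): 000000000
Gen 8 (rule 18): 000000000
Gen 9 (rule 150): 000000000
Gen 10 (rule 18): 000000000
Gen 11 (rule 150): 000000000
Gen 12 (rule 18): 000000000
Gen 13 (rule 150): 000000000

Answer: never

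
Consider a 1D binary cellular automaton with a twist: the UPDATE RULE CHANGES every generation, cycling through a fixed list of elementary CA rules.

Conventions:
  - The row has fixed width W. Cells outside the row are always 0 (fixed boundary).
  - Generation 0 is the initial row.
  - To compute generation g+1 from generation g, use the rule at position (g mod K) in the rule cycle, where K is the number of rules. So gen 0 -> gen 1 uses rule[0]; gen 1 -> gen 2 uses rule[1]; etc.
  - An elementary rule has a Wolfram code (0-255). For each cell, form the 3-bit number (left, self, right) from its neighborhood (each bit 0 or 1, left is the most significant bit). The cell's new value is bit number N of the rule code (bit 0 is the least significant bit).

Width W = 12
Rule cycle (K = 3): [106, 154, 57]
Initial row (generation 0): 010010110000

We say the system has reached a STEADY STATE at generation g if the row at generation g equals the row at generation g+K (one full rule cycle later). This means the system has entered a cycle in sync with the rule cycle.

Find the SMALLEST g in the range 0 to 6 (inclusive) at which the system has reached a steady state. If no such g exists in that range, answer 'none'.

Answer: none

Derivation:
Gen 0: 010010110000
Gen 1 (rule 106): 100101110000
Gen 2 (rule 154): 011001101000
Gen 3 (rule 57): 010101010111
Gen 4 (rule 106): 101010101101
Gen 5 (rule 154): 000000001000
Gen 6 (rule 57): 111111100111
Gen 7 (rule 106): 100000101101
Gen 8 (rule 154): 010001001000
Gen 9 (rule 57): 001100100111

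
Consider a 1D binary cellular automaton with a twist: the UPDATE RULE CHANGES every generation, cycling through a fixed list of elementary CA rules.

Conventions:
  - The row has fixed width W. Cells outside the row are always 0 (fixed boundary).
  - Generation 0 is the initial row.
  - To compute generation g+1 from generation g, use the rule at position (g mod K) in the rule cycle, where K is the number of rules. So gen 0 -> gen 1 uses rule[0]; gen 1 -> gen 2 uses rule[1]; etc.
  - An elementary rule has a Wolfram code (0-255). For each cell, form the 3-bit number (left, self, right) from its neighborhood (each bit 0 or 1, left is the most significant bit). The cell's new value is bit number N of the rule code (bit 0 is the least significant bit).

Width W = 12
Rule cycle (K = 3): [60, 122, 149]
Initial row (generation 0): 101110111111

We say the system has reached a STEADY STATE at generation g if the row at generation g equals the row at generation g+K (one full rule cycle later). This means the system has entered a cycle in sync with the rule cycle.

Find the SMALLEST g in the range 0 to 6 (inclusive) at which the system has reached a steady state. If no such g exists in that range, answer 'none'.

Gen 0: 101110111111
Gen 1 (rule 60): 111001100000
Gen 2 (rule 122): 101111110000
Gen 3 (rule 149): 100111101111
Gen 4 (rule 60): 110100011000
Gen 5 (rule 122): 111010111100
Gen 6 (rule 149): 010010011011
Gen 7 (rule 60): 011011010110
Gen 8 (rule 122): 111111101111
Gen 9 (rule 149): 011111000110

Answer: none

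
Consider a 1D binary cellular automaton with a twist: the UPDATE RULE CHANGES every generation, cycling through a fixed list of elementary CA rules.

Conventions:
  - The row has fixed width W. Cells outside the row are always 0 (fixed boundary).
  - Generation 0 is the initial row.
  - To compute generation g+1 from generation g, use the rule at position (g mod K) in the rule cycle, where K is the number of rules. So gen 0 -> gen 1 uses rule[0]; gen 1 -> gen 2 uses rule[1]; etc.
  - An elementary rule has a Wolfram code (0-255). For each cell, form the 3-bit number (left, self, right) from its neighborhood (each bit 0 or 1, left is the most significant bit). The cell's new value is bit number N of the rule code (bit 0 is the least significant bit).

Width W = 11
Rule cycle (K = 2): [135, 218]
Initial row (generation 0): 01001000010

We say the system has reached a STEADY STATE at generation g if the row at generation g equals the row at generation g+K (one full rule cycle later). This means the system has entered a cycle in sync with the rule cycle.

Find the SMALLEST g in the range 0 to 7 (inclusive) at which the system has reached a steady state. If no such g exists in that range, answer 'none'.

Answer: 6

Derivation:
Gen 0: 01001000010
Gen 1 (rule 135): 11011011110
Gen 2 (rule 218): 11011011111
Gen 3 (rule 135): 00000001110
Gen 4 (rule 218): 00000011111
Gen 5 (rule 135): 11111101110
Gen 6 (rule 218): 11111101111
Gen 7 (rule 135): 01111000110
Gen 8 (rule 218): 11111101111
Gen 9 (rule 135): 01111000110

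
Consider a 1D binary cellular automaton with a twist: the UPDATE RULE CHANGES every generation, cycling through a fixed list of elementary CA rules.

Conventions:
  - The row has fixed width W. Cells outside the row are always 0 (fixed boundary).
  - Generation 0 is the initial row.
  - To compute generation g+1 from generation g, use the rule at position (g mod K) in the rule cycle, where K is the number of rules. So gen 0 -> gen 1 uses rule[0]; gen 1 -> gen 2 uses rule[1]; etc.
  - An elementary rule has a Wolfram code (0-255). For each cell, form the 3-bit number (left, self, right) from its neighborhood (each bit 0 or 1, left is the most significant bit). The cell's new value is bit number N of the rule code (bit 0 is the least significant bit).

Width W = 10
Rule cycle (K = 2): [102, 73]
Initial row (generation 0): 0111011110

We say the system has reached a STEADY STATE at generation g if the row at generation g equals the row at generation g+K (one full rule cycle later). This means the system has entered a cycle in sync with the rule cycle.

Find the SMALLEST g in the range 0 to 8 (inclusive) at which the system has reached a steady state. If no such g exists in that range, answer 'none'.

Answer: none

Derivation:
Gen 0: 0111011110
Gen 1 (rule 102): 1001100010
Gen 2 (rule 73): 0001101000
Gen 3 (rule 102): 0010111000
Gen 4 (rule 73): 1000101011
Gen 5 (rule 102): 1001111101
Gen 6 (rule 73): 0001000100
Gen 7 (rule 102): 0011001100
Gen 8 (rule 73): 1011001101
Gen 9 (rule 102): 1101010111
Gen 10 (rule 73): 1100000101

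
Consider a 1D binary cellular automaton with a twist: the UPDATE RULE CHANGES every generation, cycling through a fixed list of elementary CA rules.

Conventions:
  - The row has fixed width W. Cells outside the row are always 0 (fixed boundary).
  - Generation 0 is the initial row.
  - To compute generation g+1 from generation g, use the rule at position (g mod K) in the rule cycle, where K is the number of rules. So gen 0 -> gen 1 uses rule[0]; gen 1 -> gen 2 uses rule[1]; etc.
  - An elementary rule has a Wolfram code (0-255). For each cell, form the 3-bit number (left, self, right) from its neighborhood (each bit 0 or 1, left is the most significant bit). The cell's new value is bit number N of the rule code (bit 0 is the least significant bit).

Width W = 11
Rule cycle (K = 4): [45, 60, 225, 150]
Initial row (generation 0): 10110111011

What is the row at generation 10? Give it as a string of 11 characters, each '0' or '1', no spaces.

Answer: 11001101011

Derivation:
Gen 0: 10110111011
Gen 1 (rule 45): 11101100110
Gen 2 (rule 60): 10011010101
Gen 3 (rule 225): 00001101010
Gen 4 (rule 150): 00010001011
Gen 5 (rule 45): 11010101110
Gen 6 (rule 60): 10111111001
Gen 7 (rule 225): 01011111000
Gen 8 (rule 150): 11001110100
Gen 9 (rule 45): 10001001101
Gen 10 (rule 60): 11001101011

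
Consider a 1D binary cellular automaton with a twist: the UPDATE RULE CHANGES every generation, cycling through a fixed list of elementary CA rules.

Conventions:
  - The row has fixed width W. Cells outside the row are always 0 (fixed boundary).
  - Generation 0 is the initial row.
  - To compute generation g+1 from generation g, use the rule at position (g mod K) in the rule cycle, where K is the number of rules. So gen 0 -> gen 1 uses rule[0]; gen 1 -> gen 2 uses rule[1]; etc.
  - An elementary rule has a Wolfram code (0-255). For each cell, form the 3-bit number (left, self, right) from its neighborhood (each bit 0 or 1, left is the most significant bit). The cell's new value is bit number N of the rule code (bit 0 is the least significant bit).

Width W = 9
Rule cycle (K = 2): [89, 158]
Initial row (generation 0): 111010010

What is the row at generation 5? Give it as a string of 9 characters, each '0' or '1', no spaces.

Answer: 010111011

Derivation:
Gen 0: 111010010
Gen 1 (rule 89): 101001001
Gen 2 (rule 158): 101111111
Gen 3 (rule 89): 001000001
Gen 4 (rule 158): 011100011
Gen 5 (rule 89): 010111011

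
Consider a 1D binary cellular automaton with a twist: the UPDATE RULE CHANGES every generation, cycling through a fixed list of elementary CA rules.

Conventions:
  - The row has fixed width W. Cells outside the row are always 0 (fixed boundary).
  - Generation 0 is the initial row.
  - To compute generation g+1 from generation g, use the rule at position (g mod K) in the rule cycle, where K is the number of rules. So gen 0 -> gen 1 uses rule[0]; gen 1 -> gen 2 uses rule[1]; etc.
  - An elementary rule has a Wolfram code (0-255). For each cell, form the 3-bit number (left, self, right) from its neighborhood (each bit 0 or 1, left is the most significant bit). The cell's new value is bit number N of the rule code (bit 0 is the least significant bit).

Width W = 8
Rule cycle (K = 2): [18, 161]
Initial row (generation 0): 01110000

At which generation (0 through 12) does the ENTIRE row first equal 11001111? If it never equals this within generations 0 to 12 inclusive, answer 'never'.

Gen 0: 01110000
Gen 1 (rule 18): 10001000
Gen 2 (rule 161): 00100011
Gen 3 (rule 18): 01010100
Gen 4 (rule 161): 00101001
Gen 5 (rule 18): 01000110
Gen 6 (rule 161): 00010000
Gen 7 (rule 18): 00101000
Gen 8 (rule 161): 10010011
Gen 9 (rule 18): 01101100
Gen 10 (rule 161): 00010001
Gen 11 (rule 18): 00101010
Gen 12 (rule 161): 10010100

Answer: never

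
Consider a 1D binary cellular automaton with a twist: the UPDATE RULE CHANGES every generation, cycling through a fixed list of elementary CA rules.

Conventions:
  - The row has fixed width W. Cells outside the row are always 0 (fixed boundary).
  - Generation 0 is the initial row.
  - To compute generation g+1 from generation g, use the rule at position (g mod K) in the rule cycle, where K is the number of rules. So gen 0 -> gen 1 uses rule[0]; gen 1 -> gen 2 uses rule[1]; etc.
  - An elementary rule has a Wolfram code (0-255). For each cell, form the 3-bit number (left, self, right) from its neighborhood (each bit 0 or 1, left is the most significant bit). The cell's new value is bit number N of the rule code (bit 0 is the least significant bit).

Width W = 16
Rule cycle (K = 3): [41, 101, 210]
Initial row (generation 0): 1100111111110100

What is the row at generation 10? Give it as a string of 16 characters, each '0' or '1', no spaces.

Gen 0: 1100111111110100
Gen 1 (rule 41): 1000100000001001
Gen 2 (rule 101): 1010101111101001
Gen 3 (rule 210): 0000000111100110
Gen 4 (rule 41): 1111110100000100
Gen 5 (rule 101): 0000011101110101
Gen 6 (rule 210): 0000101100110000
Gen 7 (rule 41): 1110011000100111
Gen 8 (rule 101): 0010001010100001
Gen 9 (rule 210): 0101010000010010
Gen 10 (rule 41): 0010100111000000

Answer: 0010100111000000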